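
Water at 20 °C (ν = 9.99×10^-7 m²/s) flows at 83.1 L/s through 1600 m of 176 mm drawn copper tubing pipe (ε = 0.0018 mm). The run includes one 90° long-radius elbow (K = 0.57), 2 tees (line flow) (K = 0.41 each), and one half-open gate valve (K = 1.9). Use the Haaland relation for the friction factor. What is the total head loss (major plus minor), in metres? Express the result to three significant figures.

H_L ≈ 71.0 m

V = 4Q/(πD²) = 3.416 m/s; V²/2g = 0.5947 m
Re = 6.02×10^5, ε/D = 1.02×10^-5 → f = 0.01277 (Haaland)
Major: h_f = f(L/D)·V²/2g = 0.01277·9091·0.5947 = 69.05 m
Minor: ΣK = 3.29; h_m = ΣK·V²/2g = 1.956 m
Total H_L = 69.05 + 1.956 = 71.01 m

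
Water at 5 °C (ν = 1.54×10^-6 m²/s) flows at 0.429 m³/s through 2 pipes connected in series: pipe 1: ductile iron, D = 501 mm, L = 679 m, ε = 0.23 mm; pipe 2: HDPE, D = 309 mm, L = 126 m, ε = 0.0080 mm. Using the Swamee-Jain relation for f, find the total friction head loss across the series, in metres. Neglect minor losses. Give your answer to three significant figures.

Pipe 1: V = 2.176 m/s, Re = 7.08×10^5, ε/D = 4.59×10^-4, f = 0.01723, h_1 = f(L/D)V²/2g = 5.637 m
Pipe 2: V = 5.721 m/s, Re = 1.15×10^6, ε/D = 2.59×10^-5, f = 0.01199, h_2 = f(L/D)V²/2g = 8.157 m
Series → Q common, losses add: H = Σh = 13.79 m

H ≈ 13.8 m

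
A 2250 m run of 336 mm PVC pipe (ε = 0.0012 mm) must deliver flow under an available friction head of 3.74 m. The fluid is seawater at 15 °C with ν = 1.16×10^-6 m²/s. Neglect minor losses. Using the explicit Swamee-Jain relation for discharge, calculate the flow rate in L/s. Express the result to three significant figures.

Swamee-Jain (Type II): Q = -0.965·√(gD⁵h_f/L)·ln[ε/(3.7D) + √(3.17ν²L/(gD³h_f))]
√(gD⁵h_f/L) = √(9.81·0.336⁵·3.74/2250) = 0.008357
ε/(3.7D) = 9.65×10^-7; √(3.17ν²L/(gD³h_f)) = 8.30×10^-5
Q = -0.965·0.008357·ln(8.401×10^-5) = 0.07568 m³/s
Check: V = 0.853 m/s, Re = 2.47×10^5, f = 0.01495, h_f = 3.72 m ≈ 3.74 m ✓

Q ≈ 75.7 L/s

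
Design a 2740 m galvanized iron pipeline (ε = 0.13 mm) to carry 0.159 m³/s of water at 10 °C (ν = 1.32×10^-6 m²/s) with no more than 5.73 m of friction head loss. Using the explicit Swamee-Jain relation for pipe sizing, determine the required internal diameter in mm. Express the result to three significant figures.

Swamee-Jain (Type III): D = 0.66·[ε^1.25·(LQ²/(gh_f))^4.75 + ν·Q^9.4·(L/(gh_f))^5.2]^0.04
LQ²/(gh_f) = 1.232; L/(gh_f) = 48.74
Term 1 = ε^1.25·(…)^4.75 = 3.74×10^-5; Term 2 = ν·Q^9.4·(…)^5.2 = 2.46×10^-5
D = 0.66·(3.74×10^-5 + 2.46×10^-5)^0.04 = 0.4480 m = 448 mm
Check: V = 1.01 m/s, Re = 3.42×10^5, f = 0.01679, h_f = 5.33 m ≈ 5.73 m ✓

D ≈ 448 mm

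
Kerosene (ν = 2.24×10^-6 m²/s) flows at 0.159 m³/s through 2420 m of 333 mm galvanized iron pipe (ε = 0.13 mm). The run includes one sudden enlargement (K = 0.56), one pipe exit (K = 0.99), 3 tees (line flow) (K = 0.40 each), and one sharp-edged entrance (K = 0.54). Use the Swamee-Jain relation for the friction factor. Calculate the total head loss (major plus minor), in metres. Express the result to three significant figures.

V = 4Q/(πD²) = 1.826 m/s; V²/2g = 0.1699 m
Re = 2.71×10^5, ε/D = 3.90×10^-4 → f = 0.01781 (Swamee-Jain)
Major: h_f = f(L/D)·V²/2g = 0.01781·7267·0.1699 = 21.99 m
Minor: ΣK = 3.29; h_m = ΣK·V²/2g = 0.5589 m
Total H_L = 21.99 + 0.5589 = 22.55 m

H_L ≈ 22.6 m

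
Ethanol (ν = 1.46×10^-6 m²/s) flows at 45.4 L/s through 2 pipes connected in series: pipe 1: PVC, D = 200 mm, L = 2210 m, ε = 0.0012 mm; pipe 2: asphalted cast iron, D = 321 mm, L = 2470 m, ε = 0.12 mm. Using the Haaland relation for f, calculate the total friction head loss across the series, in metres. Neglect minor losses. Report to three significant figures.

Pipe 1: V = 1.445 m/s, Re = 1.98×10^5, ε/D = 6.00×10^-6, f = 0.01556, h_1 = f(L/D)V²/2g = 18.31 m
Pipe 2: V = 0.5610 m/s, Re = 1.23×10^5, ε/D = 3.74×10^-4, f = 0.01898, h_2 = f(L/D)V²/2g = 2.342 m
Series → Q common, losses add: H = Σh = 20.65 m

H ≈ 20.6 m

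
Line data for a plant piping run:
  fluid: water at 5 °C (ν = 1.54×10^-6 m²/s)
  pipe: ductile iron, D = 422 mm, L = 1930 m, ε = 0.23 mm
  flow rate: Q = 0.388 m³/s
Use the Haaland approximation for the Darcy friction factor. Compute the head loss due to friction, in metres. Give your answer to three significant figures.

V = 4Q/(πD²) = 4·0.388/(π·0.422²) = 2.774 m/s
Re = VD/ν = 2.774·0.422/1.54×10^-6 = 7.60×10^5 → turbulent
ε/D = 0.23/422 = 5.45×10^-4
Haaland: f = 0.01760
h_f = f(L/D)V²/(2g) = 0.01760·(1930/0.422)·2.774²/(2·9.81) = 31.57 m

h_f ≈ 31.6 m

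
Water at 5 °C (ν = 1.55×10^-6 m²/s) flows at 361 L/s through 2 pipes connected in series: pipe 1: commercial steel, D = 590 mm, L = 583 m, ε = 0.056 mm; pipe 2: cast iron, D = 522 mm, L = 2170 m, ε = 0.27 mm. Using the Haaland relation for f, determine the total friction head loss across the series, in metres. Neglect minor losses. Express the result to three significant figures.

Pipe 1: V = 1.320 m/s, Re = 5.03×10^5, ε/D = 9.49×10^-5, f = 0.01420, h_1 = f(L/D)V²/2g = 1.247 m
Pipe 2: V = 1.687 m/s, Re = 5.68×10^5, ε/D = 5.17×10^-4, f = 0.01759, h_2 = f(L/D)V²/2g = 10.61 m
Series → Q common, losses add: H = Σh = 11.85 m

H ≈ 11.9 m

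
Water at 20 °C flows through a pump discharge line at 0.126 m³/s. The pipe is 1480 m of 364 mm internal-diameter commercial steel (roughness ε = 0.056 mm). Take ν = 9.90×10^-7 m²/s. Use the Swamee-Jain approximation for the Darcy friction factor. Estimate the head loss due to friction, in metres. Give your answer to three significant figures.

h_f ≈ 4.63 m

V = 4Q/(πD²) = 4·0.126/(π·0.364²) = 1.211 m/s
Re = VD/ν = 1.211·0.364/9.90×10^-7 = 4.45×10^5 → turbulent
ε/D = 0.056/364 = 1.54×10^-4
Swamee-Jain: f = 0.01523
h_f = f(L/D)V²/(2g) = 0.01523·(1480/0.364)·1.211²/(2·9.81) = 4.628 m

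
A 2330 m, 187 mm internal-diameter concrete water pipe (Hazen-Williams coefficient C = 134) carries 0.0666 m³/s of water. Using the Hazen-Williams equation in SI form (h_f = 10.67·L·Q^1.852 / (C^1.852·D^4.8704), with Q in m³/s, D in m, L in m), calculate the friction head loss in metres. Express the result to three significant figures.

h_f ≈ 66.6 m

h_f = 10.67·2330·0.0666^1.852 / (134^1.852·0.187^4.8704) = 66.62 m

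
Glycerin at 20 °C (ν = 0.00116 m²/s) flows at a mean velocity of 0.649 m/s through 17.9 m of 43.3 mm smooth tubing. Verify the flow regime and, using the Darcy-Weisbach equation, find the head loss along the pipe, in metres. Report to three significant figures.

h_f ≈ 23.4 m

Re = VD/ν = 0.649·0.04330/0.00116 = 24.2 → laminar (Re < 2300)
f = 64/Re = 2.642
h_f = f(L/D)V²/(2g) = 2.642·(17.9/0.04330)·0.649²/(2·9.81) = 23.45 m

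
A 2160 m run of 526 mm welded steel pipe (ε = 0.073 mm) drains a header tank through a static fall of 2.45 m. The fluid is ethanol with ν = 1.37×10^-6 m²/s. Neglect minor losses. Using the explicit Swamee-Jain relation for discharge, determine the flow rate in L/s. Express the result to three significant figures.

Swamee-Jain (Type II): Q = -0.965·√(gD⁵h_f/L)·ln[ε/(3.7D) + √(3.17ν²L/(gD³h_f))]
√(gD⁵h_f/L) = √(9.81·0.526⁵·2.45/2160) = 0.02117
ε/(3.7D) = 3.75×10^-5; √(3.17ν²L/(gD³h_f)) = 6.06×10^-5
Q = -0.965·0.02117·ln(9.812×10^-5) = 0.1885 m³/s
Check: V = 0.868 m/s, Re = 3.33×10^5, f = 0.01559, h_f = 2.46 m ≈ 2.45 m ✓

Q ≈ 189 L/s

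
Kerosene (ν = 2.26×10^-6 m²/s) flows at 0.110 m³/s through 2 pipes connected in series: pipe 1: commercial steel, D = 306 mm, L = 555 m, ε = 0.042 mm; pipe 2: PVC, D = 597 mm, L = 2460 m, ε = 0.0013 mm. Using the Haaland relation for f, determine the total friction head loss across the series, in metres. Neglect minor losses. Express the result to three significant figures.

Pipe 1: V = 1.496 m/s, Re = 2.03×10^5, ε/D = 1.37×10^-4, f = 0.01642, h_1 = f(L/D)V²/2g = 3.395 m
Pipe 2: V = 0.3930 m/s, Re = 1.04×10^5, ε/D = 2.18×10^-6, f = 0.01769, h_2 = f(L/D)V²/2g = 0.5738 m
Series → Q common, losses add: H = Σh = 3.969 m

H ≈ 3.97 m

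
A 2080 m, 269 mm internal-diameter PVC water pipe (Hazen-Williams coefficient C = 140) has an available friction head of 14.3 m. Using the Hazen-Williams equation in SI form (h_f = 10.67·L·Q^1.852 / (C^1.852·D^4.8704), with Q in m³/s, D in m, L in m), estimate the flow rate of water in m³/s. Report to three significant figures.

Rearranging: Q = [h_f·C^1.852·D^4.8704 / (10.67·L)]^(1/1.852)
Q = [14.3·140^1.852·0.269^4.8704 / (10.67·2080)]^0.540 = 0.08386 m³/s

Q ≈ 0.0839 m³/s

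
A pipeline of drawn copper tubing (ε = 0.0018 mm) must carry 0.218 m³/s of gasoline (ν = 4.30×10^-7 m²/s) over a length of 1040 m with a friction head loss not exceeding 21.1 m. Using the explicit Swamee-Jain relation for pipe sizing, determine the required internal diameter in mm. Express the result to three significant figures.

D ≈ 290 mm

Swamee-Jain (Type III): D = 0.66·[ε^1.25·(LQ²/(gh_f))^4.75 + ν·Q^9.4·(L/(gh_f))^5.2]^0.04
LQ²/(gh_f) = 0.2388; L/(gh_f) = 5.024
Term 1 = ε^1.25·(…)^4.75 = 7.32×10^-11; Term 2 = ν·Q^9.4·(…)^5.2 = 1.15×10^-9
D = 0.66·(7.32×10^-11 + 1.15×10^-9)^0.04 = 0.2904 m = 290 mm
Check: V = 3.29 m/s, Re = 2.22×10^6, f = 0.01044, h_f = 20.6 m ≈ 21.1 m ✓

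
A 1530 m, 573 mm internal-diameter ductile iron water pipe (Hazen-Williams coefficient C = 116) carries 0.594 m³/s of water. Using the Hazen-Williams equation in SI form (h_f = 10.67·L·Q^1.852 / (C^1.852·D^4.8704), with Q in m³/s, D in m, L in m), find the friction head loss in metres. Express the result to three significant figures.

h_f ≈ 14.1 m

h_f = 10.67·1530·0.594^1.852 / (116^1.852·0.573^4.8704) = 14.07 m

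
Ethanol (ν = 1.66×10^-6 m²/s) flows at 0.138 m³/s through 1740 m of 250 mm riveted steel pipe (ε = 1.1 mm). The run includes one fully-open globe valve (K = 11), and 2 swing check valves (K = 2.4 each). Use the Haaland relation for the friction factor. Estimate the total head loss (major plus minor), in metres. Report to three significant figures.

V = 4Q/(πD²) = 2.811 m/s; V²/2g = 0.4028 m
Re = 4.23×10^5, ε/D = 0.00440 → f = 0.02951 (Haaland)
Major: h_f = f(L/D)·V²/2g = 0.02951·6960·0.4028 = 82.73 m
Minor: ΣK = 15.8; h_m = ΣK·V²/2g = 6.365 m
Total H_L = 82.73 + 6.365 = 89.09 m

H_L ≈ 89.1 m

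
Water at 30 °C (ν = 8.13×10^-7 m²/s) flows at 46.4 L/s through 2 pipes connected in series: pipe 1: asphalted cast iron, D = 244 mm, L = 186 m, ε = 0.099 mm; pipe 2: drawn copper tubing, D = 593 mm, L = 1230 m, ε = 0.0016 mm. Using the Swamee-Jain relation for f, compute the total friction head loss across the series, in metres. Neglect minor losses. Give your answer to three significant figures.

H ≈ 0.731 m

Pipe 1: V = 0.9923 m/s, Re = 2.98×10^5, ε/D = 4.06×10^-4, f = 0.01777, h_1 = f(L/D)V²/2g = 0.6800 m
Pipe 2: V = 0.1680 m/s, Re = 1.23×10^5, ε/D = 2.70×10^-6, f = 0.01715, h_2 = f(L/D)V²/2g = 0.05116 m
Series → Q common, losses add: H = Σh = 0.7311 m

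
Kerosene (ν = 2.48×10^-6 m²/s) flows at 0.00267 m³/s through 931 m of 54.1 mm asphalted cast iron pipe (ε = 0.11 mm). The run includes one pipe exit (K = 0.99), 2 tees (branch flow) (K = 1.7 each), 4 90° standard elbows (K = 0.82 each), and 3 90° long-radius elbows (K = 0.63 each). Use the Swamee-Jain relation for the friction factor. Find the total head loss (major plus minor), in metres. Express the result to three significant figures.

H_L ≈ 35.1 m

V = 4Q/(πD²) = 1.162 m/s; V²/2g = 0.06876 m
Re = 2.53×10^4, ε/D = 0.00203 → f = 0.02911 (Swamee-Jain)
Major: h_f = f(L/D)·V²/2g = 0.02911·17209·0.06876 = 34.45 m
Minor: ΣK = 9.56; h_m = ΣK·V²/2g = 0.6574 m
Total H_L = 34.45 + 0.6574 = 35.11 m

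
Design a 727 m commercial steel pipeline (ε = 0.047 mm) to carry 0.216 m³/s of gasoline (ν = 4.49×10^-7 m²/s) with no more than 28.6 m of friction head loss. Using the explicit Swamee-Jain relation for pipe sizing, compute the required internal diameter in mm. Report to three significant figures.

D ≈ 270 mm

Swamee-Jain (Type III): D = 0.66·[ε^1.25·(LQ²/(gh_f))^4.75 + ν·Q^9.4·(L/(gh_f))^5.2]^0.04
LQ²/(gh_f) = 0.1209; L/(gh_f) = 2.591
Term 1 = ε^1.25·(…)^4.75 = 1.70×10^-10; Term 2 = ν·Q^9.4·(…)^5.2 = 3.52×10^-11
D = 0.66·(1.70×10^-10 + 3.52×10^-11)^0.04 = 0.2704 m = 270 mm
Check: V = 3.76 m/s, Re = 2.26×10^6, f = 0.01392, h_f = 27.0 m ≈ 28.6 m ✓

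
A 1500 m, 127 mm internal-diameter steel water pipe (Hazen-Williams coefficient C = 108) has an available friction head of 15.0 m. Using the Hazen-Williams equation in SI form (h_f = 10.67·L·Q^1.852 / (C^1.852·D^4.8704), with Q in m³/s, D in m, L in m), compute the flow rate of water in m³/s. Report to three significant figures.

Q ≈ 0.0110 m³/s

Rearranging: Q = [h_f·C^1.852·D^4.8704 / (10.67·L)]^(1/1.852)
Q = [15.0·108^1.852·0.127^4.8704 / (10.67·1500)]^0.540 = 0.01100 m³/s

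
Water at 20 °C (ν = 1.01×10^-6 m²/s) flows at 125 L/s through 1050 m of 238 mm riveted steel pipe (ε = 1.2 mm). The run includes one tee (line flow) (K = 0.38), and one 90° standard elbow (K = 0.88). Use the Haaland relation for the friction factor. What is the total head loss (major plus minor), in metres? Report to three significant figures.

H_L ≈ 54.9 m

V = 4Q/(πD²) = 2.810 m/s; V²/2g = 0.4024 m
Re = 6.62×10^5, ε/D = 0.00504 → f = 0.03064 (Haaland)
Major: h_f = f(L/D)·V²/2g = 0.03064·4412·0.4024 = 54.39 m
Minor: ΣK = 1.26; h_m = ΣK·V²/2g = 0.5070 m
Total H_L = 54.39 + 0.5070 = 54.89 m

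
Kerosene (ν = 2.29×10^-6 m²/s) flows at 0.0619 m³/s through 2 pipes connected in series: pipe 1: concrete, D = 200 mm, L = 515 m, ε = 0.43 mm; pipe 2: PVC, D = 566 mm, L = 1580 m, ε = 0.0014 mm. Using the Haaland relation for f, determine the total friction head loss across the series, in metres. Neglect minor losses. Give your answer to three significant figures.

H ≈ 12.8 m

Pipe 1: V = 1.970 m/s, Re = 1.72×10^5, ε/D = 0.00215, f = 0.02479, h_1 = f(L/D)V²/2g = 12.63 m
Pipe 2: V = 0.2460 m/s, Re = 6.08×10^4, ε/D = 2.47×10^-6, f = 0.01984, h_2 = f(L/D)V²/2g = 0.1708 m
Series → Q common, losses add: H = Σh = 12.80 m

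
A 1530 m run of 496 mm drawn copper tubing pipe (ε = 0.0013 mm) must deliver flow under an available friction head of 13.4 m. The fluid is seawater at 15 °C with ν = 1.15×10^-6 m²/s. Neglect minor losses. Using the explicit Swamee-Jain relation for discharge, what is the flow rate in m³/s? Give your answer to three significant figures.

Q ≈ 0.529 m³/s

Swamee-Jain (Type II): Q = -0.965·√(gD⁵h_f/L)·ln[ε/(3.7D) + √(3.17ν²L/(gD³h_f))]
√(gD⁵h_f/L) = √(9.81·0.496⁵·13.4/1530) = 0.05079
ε/(3.7D) = 7.08×10^-7; √(3.17ν²L/(gD³h_f)) = 2.00×10^-5
Q = -0.965·0.05079·ln(2.071×10^-5) = 0.5286 m³/s
Check: V = 2.74 m/s, Re = 1.18×10^6, f = 0.01136, h_f = 13.4 m ≈ 13.4 m ✓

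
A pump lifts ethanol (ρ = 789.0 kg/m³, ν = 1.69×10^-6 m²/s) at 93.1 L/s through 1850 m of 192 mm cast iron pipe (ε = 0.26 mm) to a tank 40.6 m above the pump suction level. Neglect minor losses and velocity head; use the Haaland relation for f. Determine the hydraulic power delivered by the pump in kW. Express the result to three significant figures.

V = 4Q/(πD²) = 3.216 m/s; Re = 3.65×10^5; ε/D = 0.00135; f = 0.02178
h_f = f(L/D)V²/2g = 110.6 m
Total head H = z + h_f = 40.6 + 110.6 = 151.2 m
P_hyd = ρgQH = 789.0·9.81·0.0931·151.2 = 109.0 kW

P_hyd ≈ 109 kW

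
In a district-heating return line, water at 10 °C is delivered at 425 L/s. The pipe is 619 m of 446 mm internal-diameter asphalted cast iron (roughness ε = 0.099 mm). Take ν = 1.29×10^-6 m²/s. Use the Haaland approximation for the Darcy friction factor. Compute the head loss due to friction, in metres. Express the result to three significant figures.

V = 4Q/(πD²) = 4·0.425/(π·0.446²) = 2.720 m/s
Re = VD/ν = 2.720·0.446/1.29×10^-6 = 9.41×10^5 → turbulent
ε/D = 0.099/446 = 2.22×10^-4
Haaland: f = 0.01488
h_f = f(L/D)V²/(2g) = 0.01488·(619/0.446)·2.720²/(2·9.81) = 7.791 m

h_f ≈ 7.79 m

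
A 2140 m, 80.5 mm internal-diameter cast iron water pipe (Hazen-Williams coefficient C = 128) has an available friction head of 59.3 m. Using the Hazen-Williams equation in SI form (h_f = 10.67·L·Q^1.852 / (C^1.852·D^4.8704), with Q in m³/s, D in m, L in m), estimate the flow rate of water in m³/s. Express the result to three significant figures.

Q ≈ 0.00682 m³/s

Rearranging: Q = [h_f·C^1.852·D^4.8704 / (10.67·L)]^(1/1.852)
Q = [59.3·128^1.852·0.0805^4.8704 / (10.67·2140)]^0.540 = 0.006817 m³/s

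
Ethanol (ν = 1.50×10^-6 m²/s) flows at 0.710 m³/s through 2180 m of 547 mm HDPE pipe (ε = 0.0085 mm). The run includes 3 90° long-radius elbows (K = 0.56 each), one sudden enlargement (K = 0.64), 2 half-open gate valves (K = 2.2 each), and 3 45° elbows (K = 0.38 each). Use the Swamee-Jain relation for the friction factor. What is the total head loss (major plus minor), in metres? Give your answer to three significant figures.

V = 4Q/(πD²) = 3.021 m/s; V²/2g = 0.4653 m
Re = 1.10×10^6, ε/D = 1.55×10^-5 → f = 0.01182 (Swamee-Jain)
Major: h_f = f(L/D)·V²/2g = 0.01182·3985·0.4653 = 21.91 m
Minor: ΣK = 7.86; h_m = ΣK·V²/2g = 3.657 m
Total H_L = 21.91 + 3.657 = 25.57 m

H_L ≈ 25.6 m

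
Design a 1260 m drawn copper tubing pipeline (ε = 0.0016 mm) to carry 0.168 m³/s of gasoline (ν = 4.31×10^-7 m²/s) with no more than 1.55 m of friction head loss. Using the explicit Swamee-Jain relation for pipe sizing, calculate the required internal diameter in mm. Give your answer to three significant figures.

Swamee-Jain (Type III): D = 0.66·[ε^1.25·(LQ²/(gh_f))^4.75 + ν·Q^9.4·(L/(gh_f))^5.2]^0.04
LQ²/(gh_f) = 2.339; L/(gh_f) = 82.86
Term 1 = ε^1.25·(…)^4.75 = 3.22×10^-6; Term 2 = ν·Q^9.4·(…)^5.2 = 2.13×10^-4
D = 0.66·(3.22×10^-6 + 2.13×10^-4)^0.04 = 0.4709 m = 471 mm
Check: V = 0.965 m/s, Re = 1.05×10^6, f = 0.01159, h_f = 1.47 m ≈ 1.55 m ✓

D ≈ 471 mm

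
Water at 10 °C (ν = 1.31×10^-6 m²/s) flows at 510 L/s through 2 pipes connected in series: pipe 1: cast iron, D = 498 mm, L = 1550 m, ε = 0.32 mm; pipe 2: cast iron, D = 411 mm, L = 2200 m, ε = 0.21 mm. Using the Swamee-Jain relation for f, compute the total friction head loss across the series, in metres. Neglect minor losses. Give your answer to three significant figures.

Pipe 1: V = 2.618 m/s, Re = 9.95×10^5, ε/D = 6.43×10^-4, f = 0.01820, h_1 = f(L/D)V²/2g = 19.79 m
Pipe 2: V = 3.844 m/s, Re = 1.21×10^6, ε/D = 5.11×10^-4, f = 0.01729, h_2 = f(L/D)V²/2g = 69.69 m
Series → Q common, losses add: H = Σh = 89.48 m

H ≈ 89.5 m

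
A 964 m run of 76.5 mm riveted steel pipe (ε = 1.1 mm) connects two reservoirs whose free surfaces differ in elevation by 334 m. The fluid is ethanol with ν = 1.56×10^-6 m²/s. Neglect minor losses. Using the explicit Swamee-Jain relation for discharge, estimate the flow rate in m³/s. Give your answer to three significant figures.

Q ≈ 0.0159 m³/s

Swamee-Jain (Type II): Q = -0.965·√(gD⁵h_f/L)·ln[ε/(3.7D) + √(3.17ν²L/(gD³h_f))]
√(gD⁵h_f/L) = √(9.81·0.0765⁵·334/964) = 0.002984
ε/(3.7D) = 0.00389; √(3.17ν²L/(gD³h_f)) = 7.12×10^-5
Q = -0.965·0.002984·ln(0.003957) = 0.01593 m³/s
Check: V = 3.47 m/s, Re = 1.70×10^5, f = 0.04347, h_f = 335 m ≈ 334 m ✓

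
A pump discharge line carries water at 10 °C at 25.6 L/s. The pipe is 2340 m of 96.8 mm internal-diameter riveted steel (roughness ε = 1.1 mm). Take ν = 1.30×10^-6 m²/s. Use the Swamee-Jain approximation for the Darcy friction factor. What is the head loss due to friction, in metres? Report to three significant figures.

h_f ≈ 595 m

V = 4Q/(πD²) = 4·0.0256/(π·0.0968²) = 3.479 m/s
Re = VD/ν = 3.479·0.0968/1.30×10^-6 = 2.59×10^5 → turbulent
ε/D = 1.1/96.8 = 0.0114
Swamee-Jain: f = 0.03994
h_f = f(L/D)V²/(2g) = 0.03994·(2340/0.0968)·3.479²/(2·9.81) = 595.4 m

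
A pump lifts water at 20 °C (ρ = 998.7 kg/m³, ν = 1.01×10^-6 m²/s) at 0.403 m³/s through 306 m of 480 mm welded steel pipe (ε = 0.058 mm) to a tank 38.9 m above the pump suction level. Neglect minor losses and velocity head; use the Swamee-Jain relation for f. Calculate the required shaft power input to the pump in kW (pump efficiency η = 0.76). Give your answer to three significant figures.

V = 4Q/(πD²) = 2.227 m/s; Re = 1.06×10^6; ε/D = 1.21×10^-4; f = 0.01375
h_f = f(L/D)V²/2g = 2.215 m
Total head H = z + h_f = 38.9 + 2.215 = 41.12 m
P_hyd = ρgQH = 998.7·9.81·0.403·41.12 = 162.3 kW
P_shaft = P_hyd/η = 162.3/0.76 = 213.6 kW

P_shaft ≈ 214 kW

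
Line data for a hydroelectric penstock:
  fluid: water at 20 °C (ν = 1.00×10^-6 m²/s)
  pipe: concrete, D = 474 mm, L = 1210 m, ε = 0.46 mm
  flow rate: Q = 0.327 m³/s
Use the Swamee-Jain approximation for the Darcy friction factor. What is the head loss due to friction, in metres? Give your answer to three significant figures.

h_f ≈ 8.91 m

V = 4Q/(πD²) = 4·0.327/(π·0.474²) = 1.853 m/s
Re = VD/ν = 1.853·0.474/1.00×10^-6 = 8.78×10^5 → turbulent
ε/D = 0.46/474 = 9.70×10^-4
Swamee-Jain: f = 0.01994
h_f = f(L/D)V²/(2g) = 0.01994·(1210/0.474)·1.853²/(2·9.81) = 8.910 m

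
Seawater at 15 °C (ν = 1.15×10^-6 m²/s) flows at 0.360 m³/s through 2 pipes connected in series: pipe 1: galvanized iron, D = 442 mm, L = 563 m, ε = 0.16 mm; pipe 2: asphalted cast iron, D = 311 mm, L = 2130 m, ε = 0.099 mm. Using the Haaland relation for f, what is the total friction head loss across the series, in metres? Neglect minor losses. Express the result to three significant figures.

H ≈ 128 m

Pipe 1: V = 2.346 m/s, Re = 9.02×10^5, ε/D = 3.62×10^-4, f = 0.01619, h_1 = f(L/D)V²/2g = 5.787 m
Pipe 2: V = 4.739 m/s, Re = 1.28×10^6, ε/D = 3.18×10^-4, f = 0.01564, h_2 = f(L/D)V²/2g = 122.6 m
Series → Q common, losses add: H = Σh = 128.4 m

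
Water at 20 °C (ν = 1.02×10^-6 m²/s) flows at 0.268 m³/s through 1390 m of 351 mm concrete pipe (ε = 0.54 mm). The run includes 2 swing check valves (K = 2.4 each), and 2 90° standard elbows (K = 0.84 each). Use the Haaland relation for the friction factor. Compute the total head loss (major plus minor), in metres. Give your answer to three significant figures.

H_L ≈ 36.8 m

V = 4Q/(πD²) = 2.770 m/s; V²/2g = 0.3910 m
Re = 9.53×10^5, ε/D = 0.00154 → f = 0.02212 (Haaland)
Major: h_f = f(L/D)·V²/2g = 0.02212·3960·0.3910 = 34.25 m
Minor: ΣK = 6.48; h_m = ΣK·V²/2g = 2.534 m
Total H_L = 34.25 + 2.534 = 36.78 m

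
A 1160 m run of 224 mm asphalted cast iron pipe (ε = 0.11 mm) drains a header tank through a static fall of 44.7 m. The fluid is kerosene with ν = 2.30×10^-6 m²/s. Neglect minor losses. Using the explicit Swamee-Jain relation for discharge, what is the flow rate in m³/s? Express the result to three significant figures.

Q ≈ 0.120 m³/s

Swamee-Jain (Type II): Q = -0.965·√(gD⁵h_f/L)·ln[ε/(3.7D) + √(3.17ν²L/(gD³h_f))]
√(gD⁵h_f/L) = √(9.81·0.224⁵·44.7/1160) = 0.01460
ε/(3.7D) = 1.33×10^-4; √(3.17ν²L/(gD³h_f)) = 6.28×10^-5
Q = -0.965·0.01460·ln(1.955×10^-4) = 0.1203 m³/s
Check: V = 3.05 m/s, Re = 2.97×10^5, f = 0.01829, h_f = 45.0 m ≈ 44.7 m ✓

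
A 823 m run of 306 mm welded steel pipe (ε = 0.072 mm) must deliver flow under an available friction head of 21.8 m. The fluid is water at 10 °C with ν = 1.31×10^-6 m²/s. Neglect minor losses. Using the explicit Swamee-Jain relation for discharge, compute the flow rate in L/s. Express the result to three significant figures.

Swamee-Jain (Type II): Q = -0.965·√(gD⁵h_f/L)·ln[ε/(3.7D) + √(3.17ν²L/(gD³h_f))]
√(gD⁵h_f/L) = √(9.81·0.306⁵·21.8/823) = 0.02640
ε/(3.7D) = 6.36×10^-5; √(3.17ν²L/(gD³h_f)) = 2.70×10^-5
Q = -0.965·0.02640·ln(9.062×10^-5) = 0.2372 m³/s
Check: V = 3.23 m/s, Re = 7.53×10^5, f = 0.01538, h_f = 21.9 m ≈ 21.8 m ✓

Q ≈ 237 L/s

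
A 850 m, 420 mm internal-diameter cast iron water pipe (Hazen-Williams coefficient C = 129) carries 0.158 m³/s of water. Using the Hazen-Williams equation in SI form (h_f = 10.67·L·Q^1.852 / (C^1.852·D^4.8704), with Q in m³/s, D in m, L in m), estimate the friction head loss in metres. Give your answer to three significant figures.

h_f ≈ 2.51 m

h_f = 10.67·850·0.158^1.852 / (129^1.852·0.420^4.8704) = 2.510 m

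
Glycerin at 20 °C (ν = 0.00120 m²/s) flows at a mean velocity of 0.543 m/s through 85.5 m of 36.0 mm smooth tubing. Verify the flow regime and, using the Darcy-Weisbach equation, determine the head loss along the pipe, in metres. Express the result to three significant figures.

Re = VD/ν = 0.543·0.03600/0.00120 = 16.3 → laminar (Re < 2300)
f = 64/Re = 3.929
h_f = f(L/D)V²/(2g) = 3.929·(85.5/0.03600)·0.543²/(2·9.81) = 140.2 m

h_f ≈ 140 m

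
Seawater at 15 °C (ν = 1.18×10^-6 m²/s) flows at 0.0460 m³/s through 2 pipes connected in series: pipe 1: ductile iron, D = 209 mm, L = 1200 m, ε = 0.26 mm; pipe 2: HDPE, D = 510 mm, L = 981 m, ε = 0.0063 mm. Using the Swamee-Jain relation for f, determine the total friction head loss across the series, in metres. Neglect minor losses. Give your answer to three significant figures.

Pipe 1: V = 1.341 m/s, Re = 2.37×10^5, ε/D = 0.00124, f = 0.02192, h_1 = f(L/D)V²/2g = 11.53 m
Pipe 2: V = 0.2252 m/s, Re = 9.73×10^4, ε/D = 1.24×10^-5, f = 0.01804, h_2 = f(L/D)V²/2g = 0.08967 m
Series → Q common, losses add: H = Σh = 11.62 m

H ≈ 11.6 m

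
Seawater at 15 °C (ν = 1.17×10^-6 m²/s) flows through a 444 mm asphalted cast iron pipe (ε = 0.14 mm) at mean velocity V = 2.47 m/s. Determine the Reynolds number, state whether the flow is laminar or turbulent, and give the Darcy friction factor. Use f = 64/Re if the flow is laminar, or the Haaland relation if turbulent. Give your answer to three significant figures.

Re ≈ 9.37×10^5; turbulent; f ≈ 0.0158

Re = VD/ν = 2.470·0.444/1.17×10^-6 = 9.37×10^5
Re > 4000 → turbulent; ε/D = 3.15×10^-4
Haaland: f = 0.01578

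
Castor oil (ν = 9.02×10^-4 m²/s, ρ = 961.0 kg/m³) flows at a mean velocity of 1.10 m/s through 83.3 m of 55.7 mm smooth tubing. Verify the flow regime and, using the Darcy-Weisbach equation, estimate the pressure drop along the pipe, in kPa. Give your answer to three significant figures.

Re = VD/ν = 1.10·0.05570/9.02×10^-4 = 67.9 → laminar (Re < 2300)
f = 64/Re = 0.9422
h_f = f(L/D)V²/(2g) = 0.9422·(83.3/0.05570)·1.10²/(2·9.81) = 86.90 m
Δp = ρg·h_f = 961.0·9.81·86.90 = 819.2 kPa

Δp ≈ 819 kPa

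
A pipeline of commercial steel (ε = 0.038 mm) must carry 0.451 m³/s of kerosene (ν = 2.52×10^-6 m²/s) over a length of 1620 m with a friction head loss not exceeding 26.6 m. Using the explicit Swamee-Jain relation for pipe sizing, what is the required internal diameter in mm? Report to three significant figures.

Swamee-Jain (Type III): D = 0.66·[ε^1.25·(LQ²/(gh_f))^4.75 + ν·Q^9.4·(L/(gh_f))^5.2]^0.04
LQ²/(gh_f) = 1.263; L/(gh_f) = 6.208
Term 1 = ε^1.25·(…)^4.75 = 9.04×10^-6; Term 2 = ν·Q^9.4·(…)^5.2 = 1.88×10^-5
D = 0.66·(9.04×10^-6 + 1.88×10^-5)^0.04 = 0.4338 m = 434 mm
Check: V = 3.05 m/s, Re = 5.25×10^5, f = 0.01424, h_f = 25.2 m ≈ 26.6 m ✓

D ≈ 434 mm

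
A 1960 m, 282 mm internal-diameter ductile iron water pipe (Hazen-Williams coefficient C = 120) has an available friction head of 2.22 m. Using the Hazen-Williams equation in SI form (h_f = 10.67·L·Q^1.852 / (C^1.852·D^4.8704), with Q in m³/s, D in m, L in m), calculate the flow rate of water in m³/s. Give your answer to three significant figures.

Rearranging: Q = [h_f·C^1.852·D^4.8704 / (10.67·L)]^(1/1.852)
Q = [2.22·120^1.852·0.282^4.8704 / (10.67·1960)]^0.540 = 0.03073 m³/s

Q ≈ 0.0307 m³/s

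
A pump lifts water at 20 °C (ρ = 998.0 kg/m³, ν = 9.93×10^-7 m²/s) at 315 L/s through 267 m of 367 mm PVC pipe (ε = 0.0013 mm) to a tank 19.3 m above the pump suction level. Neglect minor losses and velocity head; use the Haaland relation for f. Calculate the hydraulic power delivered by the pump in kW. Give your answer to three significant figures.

V = 4Q/(πD²) = 2.978 m/s; Re = 1.10×10^6; ε/D = 3.54×10^-6; f = 0.01146
h_f = f(L/D)V²/2g = 3.770 m
Total head H = z + h_f = 19.3 + 3.770 = 23.07 m
P_hyd = ρgQH = 998.0·9.81·0.315·23.07 = 71.15 kW

P_hyd ≈ 71.1 kW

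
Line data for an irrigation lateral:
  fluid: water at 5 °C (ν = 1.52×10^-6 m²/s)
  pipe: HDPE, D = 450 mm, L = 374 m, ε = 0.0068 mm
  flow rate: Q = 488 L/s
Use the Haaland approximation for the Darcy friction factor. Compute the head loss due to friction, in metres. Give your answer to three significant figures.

h_f ≈ 4.80 m

V = 4Q/(πD²) = 4·0.488/(π·0.450²) = 3.068 m/s
Re = VD/ν = 3.068·0.450/1.52×10^-6 = 9.08×10^5 → turbulent
ε/D = 0.0068/450 = 1.51×10^-5
Haaland: f = 0.01204
h_f = f(L/D)V²/(2g) = 0.01204·(374/0.450)·3.068²/(2·9.81) = 4.801 m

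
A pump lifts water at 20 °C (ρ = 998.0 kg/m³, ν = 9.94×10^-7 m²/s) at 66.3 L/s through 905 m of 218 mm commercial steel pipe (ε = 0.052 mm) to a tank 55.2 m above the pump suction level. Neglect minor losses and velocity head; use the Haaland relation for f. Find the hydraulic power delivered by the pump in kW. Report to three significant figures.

P_hyd ≈ 42.7 kW

V = 4Q/(πD²) = 1.776 m/s; Re = 3.90×10^5; ε/D = 2.39×10^-4; f = 0.01596
h_f = f(L/D)V²/2g = 10.65 m
Total head H = z + h_f = 55.2 + 10.65 = 65.85 m
P_hyd = ρgQH = 998.0·9.81·0.0663·65.85 = 42.75 kW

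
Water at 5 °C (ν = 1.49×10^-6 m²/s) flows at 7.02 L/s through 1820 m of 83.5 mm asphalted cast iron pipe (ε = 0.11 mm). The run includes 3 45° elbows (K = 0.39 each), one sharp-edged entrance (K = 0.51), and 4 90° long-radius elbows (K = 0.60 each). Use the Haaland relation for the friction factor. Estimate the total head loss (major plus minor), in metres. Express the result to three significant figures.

H_L ≈ 43.5 m

V = 4Q/(πD²) = 1.282 m/s; V²/2g = 0.08376 m
Re = 7.18×10^4, ε/D = 0.00132 → f = 0.02367 (Haaland)
Major: h_f = f(L/D)·V²/2g = 0.02367·21796·0.08376 = 43.21 m
Minor: ΣK = 4.08; h_m = ΣK·V²/2g = 0.3418 m
Total H_L = 43.21 + 0.3418 = 43.55 m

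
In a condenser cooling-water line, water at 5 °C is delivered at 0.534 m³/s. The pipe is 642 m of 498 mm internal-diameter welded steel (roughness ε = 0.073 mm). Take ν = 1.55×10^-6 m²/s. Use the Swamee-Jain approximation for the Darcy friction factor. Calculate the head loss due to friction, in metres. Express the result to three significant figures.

V = 4Q/(πD²) = 4·0.534/(π·0.498²) = 2.742 m/s
Re = VD/ν = 2.742·0.498/1.55×10^-6 = 8.81×10^5 → turbulent
ε/D = 0.073/498 = 1.47×10^-4
Swamee-Jain: f = 0.01427
h_f = f(L/D)V²/(2g) = 0.01427·(642/0.498)·2.742²/(2·9.81) = 7.047 m

h_f ≈ 7.05 m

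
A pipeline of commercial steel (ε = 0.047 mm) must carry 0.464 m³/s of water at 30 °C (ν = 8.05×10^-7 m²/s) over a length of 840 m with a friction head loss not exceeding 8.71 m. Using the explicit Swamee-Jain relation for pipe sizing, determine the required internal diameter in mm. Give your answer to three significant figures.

Swamee-Jain (Type III): D = 0.66·[ε^1.25·(LQ²/(gh_f))^4.75 + ν·Q^9.4·(L/(gh_f))^5.2]^0.04
LQ²/(gh_f) = 2.117; L/(gh_f) = 9.831
Term 1 = ε^1.25·(…)^4.75 = 1.37×10^-4; Term 2 = ν·Q^9.4·(…)^5.2 = 8.56×10^-5
D = 0.66·(1.37×10^-4 + 8.56×10^-5)^0.04 = 0.4715 m = 471 mm
Check: V = 2.66 m/s, Re = 1.56×10^6, f = 0.01307, h_f = 8.38 m ≈ 8.71 m ✓

D ≈ 471 mm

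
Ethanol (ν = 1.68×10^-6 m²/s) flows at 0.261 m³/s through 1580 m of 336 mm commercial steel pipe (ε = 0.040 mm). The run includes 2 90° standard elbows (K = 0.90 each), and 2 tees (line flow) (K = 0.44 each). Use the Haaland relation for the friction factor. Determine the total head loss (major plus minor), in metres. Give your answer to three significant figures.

V = 4Q/(πD²) = 2.944 m/s; V²/2g = 0.4416 m
Re = 5.89×10^5, ε/D = 1.19×10^-4 → f = 0.01423 (Haaland)
Major: h_f = f(L/D)·V²/2g = 0.01423·4702·0.4416 = 29.55 m
Minor: ΣK = 2.68; h_m = ΣK·V²/2g = 1.184 m
Total H_L = 29.55 + 1.184 = 30.74 m

H_L ≈ 30.7 m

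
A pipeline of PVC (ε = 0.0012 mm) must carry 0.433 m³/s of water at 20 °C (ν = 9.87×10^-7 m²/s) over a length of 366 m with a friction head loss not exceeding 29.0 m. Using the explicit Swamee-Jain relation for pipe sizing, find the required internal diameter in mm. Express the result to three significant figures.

D ≈ 292 mm

Swamee-Jain (Type III): D = 0.66·[ε^1.25·(LQ²/(gh_f))^4.75 + ν·Q^9.4·(L/(gh_f))^5.2]^0.04
LQ²/(gh_f) = 0.2412; L/(gh_f) = 1.287
Term 1 = ε^1.25·(…)^4.75 = 4.63×10^-11; Term 2 = ν·Q^9.4·(…)^5.2 = 1.40×10^-9
D = 0.66·(4.63×10^-11 + 1.40×10^-9)^0.04 = 0.2924 m = 292 mm
Check: V = 6.45 m/s, Re = 1.91×10^6, f = 0.01059, h_f = 28.1 m ≈ 29.0 m ✓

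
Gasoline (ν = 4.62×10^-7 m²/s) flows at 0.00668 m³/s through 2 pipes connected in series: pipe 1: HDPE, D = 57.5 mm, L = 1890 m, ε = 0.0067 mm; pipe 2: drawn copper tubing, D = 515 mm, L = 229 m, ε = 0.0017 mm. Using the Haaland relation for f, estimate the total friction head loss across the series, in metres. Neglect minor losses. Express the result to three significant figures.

H ≈ 169 m

Pipe 1: V = 2.572 m/s, Re = 3.20×10^5, ε/D = 1.17×10^-4, f = 0.01524, h_1 = f(L/D)V²/2g = 169.0 m
Pipe 2: V = 0.03207 m/s, Re = 3.57×10^4, ε/D = 3.30×10^-6, f = 0.02238, h_2 = f(L/D)V²/2g = 5.215×10^-4 m
Series → Q common, losses add: H = Σh = 169.0 m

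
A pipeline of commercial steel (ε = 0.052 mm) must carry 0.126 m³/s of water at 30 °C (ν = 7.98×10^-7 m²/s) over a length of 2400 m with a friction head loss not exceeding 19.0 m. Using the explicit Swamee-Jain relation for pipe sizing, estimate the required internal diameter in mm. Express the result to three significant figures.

D ≈ 304 mm

Swamee-Jain (Type III): D = 0.66·[ε^1.25·(LQ²/(gh_f))^4.75 + ν·Q^9.4·(L/(gh_f))^5.2]^0.04
LQ²/(gh_f) = 0.2044; L/(gh_f) = 12.88
Term 1 = ε^1.25·(…)^4.75 = 2.34×10^-9; Term 2 = ν·Q^9.4·(…)^5.2 = 1.65×10^-9
D = 0.66·(2.34×10^-9 + 1.65×10^-9)^0.04 = 0.3045 m = 304 mm
Check: V = 1.73 m/s, Re = 6.60×10^5, f = 0.01487, h_f = 17.9 m ≈ 19.0 m ✓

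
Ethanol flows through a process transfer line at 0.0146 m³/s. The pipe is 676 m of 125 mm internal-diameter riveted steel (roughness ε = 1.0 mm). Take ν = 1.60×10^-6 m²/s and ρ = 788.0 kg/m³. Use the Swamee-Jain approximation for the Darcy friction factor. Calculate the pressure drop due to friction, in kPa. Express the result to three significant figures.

Δp ≈ 109 kPa

V = 4Q/(πD²) = 4·0.0146/(π·0.125²) = 1.190 m/s
Re = VD/ν = 1.190·0.125/1.60×10^-6 = 9.29×10^4 → turbulent
ε/D = 1.0/125 = 0.00800
Swamee-Jain: f = 0.03620
h_f = f(L/D)V²/(2g) = 0.03620·(676/0.125)·1.190²/(2·9.81) = 14.12 m
Δp = ρg·h_f = 788.0·9.81·14.12 = 109.2 kPa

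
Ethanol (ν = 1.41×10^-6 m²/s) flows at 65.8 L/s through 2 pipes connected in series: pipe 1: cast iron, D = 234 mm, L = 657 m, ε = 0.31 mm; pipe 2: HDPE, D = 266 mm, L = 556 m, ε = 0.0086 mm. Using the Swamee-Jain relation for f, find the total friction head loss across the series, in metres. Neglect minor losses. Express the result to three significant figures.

H ≈ 9.74 m

Pipe 1: V = 1.530 m/s, Re = 2.54×10^5, ε/D = 0.00132, f = 0.02214, h_1 = f(L/D)V²/2g = 7.419 m
Pipe 2: V = 1.184 m/s, Re = 2.23×10^5, ε/D = 3.23×10^-5, f = 0.01552, h_2 = f(L/D)V²/2g = 2.317 m
Series → Q common, losses add: H = Σh = 9.736 m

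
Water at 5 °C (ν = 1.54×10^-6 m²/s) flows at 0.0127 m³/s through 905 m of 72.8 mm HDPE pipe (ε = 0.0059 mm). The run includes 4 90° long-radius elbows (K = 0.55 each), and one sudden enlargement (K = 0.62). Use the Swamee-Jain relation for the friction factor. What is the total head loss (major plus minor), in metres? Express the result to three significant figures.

H_L ≈ 103 m

V = 4Q/(πD²) = 3.051 m/s; V²/2g = 0.4745 m
Re = 1.44×10^5, ε/D = 8.10×10^-5 → f = 0.01716 (Swamee-Jain)
Major: h_f = f(L/D)·V²/2g = 0.01716·12431·0.4745 = 101.2 m
Minor: ΣK = 2.82; h_m = ΣK·V²/2g = 1.338 m
Total H_L = 101.2 + 1.338 = 102.6 m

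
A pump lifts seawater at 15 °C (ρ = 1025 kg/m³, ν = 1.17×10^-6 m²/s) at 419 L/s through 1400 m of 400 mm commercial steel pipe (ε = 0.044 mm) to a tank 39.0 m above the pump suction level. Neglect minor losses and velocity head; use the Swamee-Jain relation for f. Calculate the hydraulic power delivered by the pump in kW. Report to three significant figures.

P_hyd ≈ 277 kW

V = 4Q/(πD²) = 3.334 m/s; Re = 1.14×10^6; ε/D = 1.10×10^-4; f = 0.01352
h_f = f(L/D)V²/2g = 26.81 m
Total head H = z + h_f = 39.0 + 26.81 = 65.81 m
P_hyd = ρgQH = 1025·9.81·0.419·65.81 = 277.3 kW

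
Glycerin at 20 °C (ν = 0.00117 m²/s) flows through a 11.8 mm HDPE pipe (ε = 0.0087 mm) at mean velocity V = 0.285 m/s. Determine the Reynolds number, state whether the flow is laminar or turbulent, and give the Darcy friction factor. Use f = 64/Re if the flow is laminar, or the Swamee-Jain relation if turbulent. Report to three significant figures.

Re ≈ 2.87; laminar; f = 64/Re ≈ 22.3

Re = VD/ν = 0.2850·0.0118/0.00117 = 2.87
Re < 2300 → laminar → f = 64/Re = 22.27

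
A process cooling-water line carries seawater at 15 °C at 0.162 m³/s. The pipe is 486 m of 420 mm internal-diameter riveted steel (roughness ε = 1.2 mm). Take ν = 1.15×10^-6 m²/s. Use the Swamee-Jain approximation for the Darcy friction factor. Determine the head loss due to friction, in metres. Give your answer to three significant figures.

h_f ≈ 2.12 m

V = 4Q/(πD²) = 4·0.162/(π·0.420²) = 1.169 m/s
Re = VD/ν = 1.169·0.420/1.15×10^-6 = 4.27×10^5 → turbulent
ε/D = 1.2/420 = 0.00286
Swamee-Jain: f = 0.02626
h_f = f(L/D)V²/(2g) = 0.02626·(486/0.420)·1.169²/(2·9.81) = 2.118 m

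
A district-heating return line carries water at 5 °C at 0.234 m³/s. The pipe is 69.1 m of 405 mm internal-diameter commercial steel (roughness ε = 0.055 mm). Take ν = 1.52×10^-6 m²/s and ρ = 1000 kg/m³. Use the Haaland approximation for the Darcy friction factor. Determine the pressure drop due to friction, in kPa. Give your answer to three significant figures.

V = 4Q/(πD²) = 4·0.234/(π·0.405²) = 1.816 m/s
Re = VD/ν = 1.816·0.405/1.52×10^-6 = 4.84×10^5 → turbulent
ε/D = 0.055/405 = 1.36×10^-4
Haaland: f = 0.01470
h_f = f(L/D)V²/(2g) = 0.01470·(69.1/0.405)·1.816²/(2·9.81) = 0.4218 m
Δp = ρg·h_f = 1000·9.81·0.4218 = 4.138 kPa

Δp ≈ 4.14 kPa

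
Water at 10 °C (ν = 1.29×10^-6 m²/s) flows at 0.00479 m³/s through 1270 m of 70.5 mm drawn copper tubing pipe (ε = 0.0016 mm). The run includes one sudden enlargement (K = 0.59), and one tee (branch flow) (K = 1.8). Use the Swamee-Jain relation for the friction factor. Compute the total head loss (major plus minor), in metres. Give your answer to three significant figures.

V = 4Q/(πD²) = 1.227 m/s; V²/2g = 0.07674 m
Re = 6.71×10^4, ε/D = 2.27×10^-5 → f = 0.01956 (Swamee-Jain)
Major: h_f = f(L/D)·V²/2g = 0.01956·18014·0.07674 = 27.05 m
Minor: ΣK = 2.39; h_m = ΣK·V²/2g = 0.1834 m
Total H_L = 27.05 + 0.1834 = 27.23 m

H_L ≈ 27.2 m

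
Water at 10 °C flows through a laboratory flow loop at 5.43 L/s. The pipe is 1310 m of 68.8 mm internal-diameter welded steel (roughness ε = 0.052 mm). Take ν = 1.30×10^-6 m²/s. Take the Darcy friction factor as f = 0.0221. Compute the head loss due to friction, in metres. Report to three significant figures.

V = 4Q/(πD²) = 4·0.00543/(π·0.0688²) = 1.461 m/s
h_f = f(L/D)V²/(2g) = 0.02210·(1310/0.0688)·1.461²/(2·9.81) = 45.76 m

h_f ≈ 45.8 m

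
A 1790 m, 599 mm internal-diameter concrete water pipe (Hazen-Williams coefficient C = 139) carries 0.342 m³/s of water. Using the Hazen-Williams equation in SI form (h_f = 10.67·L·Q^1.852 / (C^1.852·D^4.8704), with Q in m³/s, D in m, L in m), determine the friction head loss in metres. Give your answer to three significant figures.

h_f ≈ 3.41 m

h_f = 10.67·1790·0.342^1.852 / (139^1.852·0.599^4.8704) = 3.413 m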